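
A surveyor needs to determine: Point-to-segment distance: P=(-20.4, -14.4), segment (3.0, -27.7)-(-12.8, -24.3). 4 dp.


Project P onto AB: t = 1 (clamped to [0,1])
Closest point on segment: (-12.8, -24.3)
Distance: 12.4808

12.4808


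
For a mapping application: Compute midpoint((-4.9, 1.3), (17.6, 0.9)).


M = (((-4.9)+17.6)/2, (1.3+0.9)/2)
= (6.35, 1.1)

(6.35, 1.1)


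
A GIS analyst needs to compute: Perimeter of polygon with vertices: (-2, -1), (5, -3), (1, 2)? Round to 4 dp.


Sides: (-2, -1)->(5, -3): sqrt(53) = 7.28011, (5, -3)->(1, 2): sqrt(41) = 6.403124, (1, 2)->(-2, -1): sqrt(18) = 4.242641
Sum = 17.925875
Perimeter = 17.9259

17.9259


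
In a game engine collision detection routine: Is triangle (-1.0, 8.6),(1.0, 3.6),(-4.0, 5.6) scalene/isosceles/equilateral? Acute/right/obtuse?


Side lengths squared: AB^2=29, BC^2=29, CA^2=18
Sorted: [18, 29, 29]
By sides: Isosceles, By angles: Acute

Isosceles, Acute


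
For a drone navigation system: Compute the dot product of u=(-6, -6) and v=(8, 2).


u . v = u_x*v_x + u_y*v_y = (-6)*8 + (-6)*2
= (-48) + (-12) = -60

-60


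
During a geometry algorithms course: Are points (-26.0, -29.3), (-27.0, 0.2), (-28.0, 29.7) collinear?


Cross product: ((-27)-(-26))*(29.7-(-29.3)) - (0.2-(-29.3))*((-28)-(-26))
= 0

Yes, collinear


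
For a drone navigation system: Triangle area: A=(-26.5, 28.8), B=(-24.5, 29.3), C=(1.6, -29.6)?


Area = |x_A(y_B-y_C) + x_B(y_C-y_A) + x_C(y_A-y_B)|/2
= |(-1560.85) + 1430.8 + (-0.8)|/2
= 130.85/2 = 65.425

65.425


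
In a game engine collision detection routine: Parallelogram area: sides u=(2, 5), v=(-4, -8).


|u x v| = |2*(-8) - 5*(-4)|
= |(-16) - (-20)| = 4

4


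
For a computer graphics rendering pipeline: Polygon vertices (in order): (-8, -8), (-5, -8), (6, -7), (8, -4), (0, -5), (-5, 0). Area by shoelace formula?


Shoelace sum: ((-8)*(-8) - (-5)*(-8)) + ((-5)*(-7) - 6*(-8)) + (6*(-4) - 8*(-7)) + (8*(-5) - 0*(-4)) + (0*0 - (-5)*(-5)) + ((-5)*(-8) - (-8)*0)
= 114
Area = |114|/2 = 57

57


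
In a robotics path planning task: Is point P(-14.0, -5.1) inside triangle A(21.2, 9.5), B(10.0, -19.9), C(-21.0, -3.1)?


Cross products: AB x AP = -871.36, BC x BP = -55.6, CA x CP = -172.6
All same sign? yes

Yes, inside


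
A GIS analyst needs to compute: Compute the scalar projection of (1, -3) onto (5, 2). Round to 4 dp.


u.v = -1, |v| = sqrt(29) = 5.3852
Scalar projection = u.v / |v| = -1 / sqrt(29) = -0.1857

-0.1857


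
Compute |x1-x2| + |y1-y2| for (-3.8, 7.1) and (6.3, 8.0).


|(-3.8)-6.3| + |7.1-8| = 10.1 + 0.9 = 11

11


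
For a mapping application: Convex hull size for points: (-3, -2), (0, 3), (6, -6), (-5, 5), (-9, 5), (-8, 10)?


Convex hull vertices (CCW): (-9, 5), (-3, -2), (6, -6), (0, 3), (-8, 10)
Count = 5

5


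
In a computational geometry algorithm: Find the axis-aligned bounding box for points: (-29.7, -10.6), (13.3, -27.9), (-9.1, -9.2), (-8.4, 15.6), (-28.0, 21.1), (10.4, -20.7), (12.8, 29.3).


x range: [-29.7, 13.3]
y range: [-27.9, 29.3]
Bounding box: (-29.7,-27.9) to (13.3,29.3)

(-29.7,-27.9) to (13.3,29.3)


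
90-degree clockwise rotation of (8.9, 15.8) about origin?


90° CW: (x,y) -> (y, -x)
(8.9,15.8) -> (15.8, -8.9)

(15.8, -8.9)


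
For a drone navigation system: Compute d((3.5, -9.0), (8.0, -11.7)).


dx=4.5, dy=-2.7
d^2 = 4.5^2 + (-2.7)^2 = 27.54
d = sqrt(27.54) = 5.2479

5.2479


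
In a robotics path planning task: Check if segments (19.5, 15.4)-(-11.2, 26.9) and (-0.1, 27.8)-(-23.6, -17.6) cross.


Cross products: d1=1181.24, d2=-482.79, d3=-155.28, d4=1508.75
d1*d2 < 0 and d3*d4 < 0? yes

Yes, they intersect


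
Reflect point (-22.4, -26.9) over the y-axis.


Reflection over y-axis: (x,y) -> (-x,y)
(-22.4, -26.9) -> (22.4, -26.9)

(22.4, -26.9)


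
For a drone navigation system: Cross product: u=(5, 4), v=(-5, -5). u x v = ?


u x v = u_x*v_y - u_y*v_x = 5*(-5) - 4*(-5)
= (-25) - (-20) = -5

-5


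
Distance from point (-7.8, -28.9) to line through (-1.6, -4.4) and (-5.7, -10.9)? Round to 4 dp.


|cross product| = 60.15
|line direction| = sqrt(59.06) = 7.6851
Distance = 60.15/sqrt(59.06) = 7.8269

7.8269


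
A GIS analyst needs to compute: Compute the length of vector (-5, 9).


|u| = sqrt((-5)^2 + 9^2) = sqrt(106) = 10.2956

10.2956


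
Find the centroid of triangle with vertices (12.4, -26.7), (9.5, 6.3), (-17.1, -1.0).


Centroid = ((x_A+x_B+x_C)/3, (y_A+y_B+y_C)/3)
= ((12.4+9.5+(-17.1))/3, ((-26.7)+6.3+(-1))/3)
= (1.6, -7.1333)

(1.6, -7.1333)


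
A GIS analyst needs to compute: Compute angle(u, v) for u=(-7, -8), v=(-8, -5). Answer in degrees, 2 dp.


u.v = 96, |u| = sqrt(113) = 10.6301, |v| = sqrt(89) = 9.434
cos(theta) = u.v/(|u||v|) = 96/sqrt(10057) = 0.957276
theta = acos(0.957276) = 16.81 degrees

16.81 degrees


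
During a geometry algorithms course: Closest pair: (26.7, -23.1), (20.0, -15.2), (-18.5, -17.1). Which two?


d(P0,P1) = 10.3586, d(P0,P2) = 45.5965, d(P1,P2) = 38.5469
Closest: P0 and P1

Closest pair: (26.7, -23.1) and (20.0, -15.2), distance = 10.3586


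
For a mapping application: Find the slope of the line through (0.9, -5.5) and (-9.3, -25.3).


slope = (y2-y1)/(x2-x1) = ((-25.3)-(-5.5))/((-9.3)-0.9) = (-19.8)/(-10.2) = 1.9412

1.9412


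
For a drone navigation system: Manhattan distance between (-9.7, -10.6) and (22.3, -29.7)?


|(-9.7)-22.3| + |(-10.6)-(-29.7)| = 32 + 19.1 = 51.1

51.1


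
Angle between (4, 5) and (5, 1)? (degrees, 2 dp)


u.v = 25, |u| = sqrt(41) = 6.4031, |v| = sqrt(26) = 5.099
cos(theta) = u.v/(|u||v|) = 25/sqrt(1066) = 0.765705
theta = acos(0.765705) = 40.03 degrees

40.03 degrees


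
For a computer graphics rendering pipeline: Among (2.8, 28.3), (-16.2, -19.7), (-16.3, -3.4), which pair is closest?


d(P0,P1) = 51.6236, d(P0,P2) = 37.0095, d(P1,P2) = 16.3003
Closest: P1 and P2

Closest pair: (-16.2, -19.7) and (-16.3, -3.4), distance = 16.3003


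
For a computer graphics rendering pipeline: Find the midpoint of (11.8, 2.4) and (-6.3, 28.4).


M = ((11.8+(-6.3))/2, (2.4+28.4)/2)
= (2.75, 15.4)

(2.75, 15.4)


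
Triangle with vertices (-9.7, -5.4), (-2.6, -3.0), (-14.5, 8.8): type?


Side lengths squared: AB^2=56.17, BC^2=280.85, CA^2=224.68
Sorted: [56.17, 224.68, 280.85]
By sides: Scalene, By angles: Right

Scalene, Right


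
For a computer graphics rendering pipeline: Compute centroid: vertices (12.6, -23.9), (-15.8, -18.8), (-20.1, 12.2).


Centroid = ((x_A+x_B+x_C)/3, (y_A+y_B+y_C)/3)
= ((12.6+(-15.8)+(-20.1))/3, ((-23.9)+(-18.8)+12.2)/3)
= (-7.7667, -10.1667)

(-7.7667, -10.1667)


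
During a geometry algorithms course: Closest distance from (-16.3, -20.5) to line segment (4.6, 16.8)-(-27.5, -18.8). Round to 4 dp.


Project P onto AB: t = 0.8699 (clamped to [0,1])
Closest point on segment: (-23.323, -14.1675)
Distance: 9.4563

9.4563


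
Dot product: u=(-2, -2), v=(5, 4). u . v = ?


u . v = u_x*v_x + u_y*v_y = (-2)*5 + (-2)*4
= (-10) + (-8) = -18

-18


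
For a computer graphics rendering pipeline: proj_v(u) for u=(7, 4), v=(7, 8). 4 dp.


u.v = 81, |v| = sqrt(113) = 10.6301
Scalar projection = u.v / |v| = 81 / sqrt(113) = 7.6198

7.6198


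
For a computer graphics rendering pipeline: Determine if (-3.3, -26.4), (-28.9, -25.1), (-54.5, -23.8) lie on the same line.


Cross product: ((-28.9)-(-3.3))*((-23.8)-(-26.4)) - ((-25.1)-(-26.4))*((-54.5)-(-3.3))
= 0

Yes, collinear


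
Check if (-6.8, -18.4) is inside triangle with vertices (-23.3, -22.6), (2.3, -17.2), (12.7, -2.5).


Cross products: AB x AP = 18.42, BC x BP = 121.29, CA x CP = 180.45
All same sign? yes

Yes, inside


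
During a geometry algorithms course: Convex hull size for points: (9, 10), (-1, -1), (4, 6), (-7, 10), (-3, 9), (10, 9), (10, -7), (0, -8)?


Convex hull vertices (CCW): (-7, 10), (0, -8), (10, -7), (10, 9), (9, 10)
Count = 5

5


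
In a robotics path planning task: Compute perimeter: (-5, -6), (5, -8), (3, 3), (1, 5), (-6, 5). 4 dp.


Sides: (-5, -6)->(5, -8): sqrt(104) = 10.198039, (5, -8)->(3, 3): sqrt(125) = 11.18034, (3, 3)->(1, 5): sqrt(8) = 2.828427, (1, 5)->(-6, 5): sqrt(49) = 7, (-6, 5)->(-5, -6): sqrt(122) = 11.045361
Sum = 42.252167
Perimeter = 42.2522

42.2522


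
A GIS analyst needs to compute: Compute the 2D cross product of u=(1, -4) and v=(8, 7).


u x v = u_x*v_y - u_y*v_x = 1*7 - (-4)*8
= 7 - (-32) = 39

39


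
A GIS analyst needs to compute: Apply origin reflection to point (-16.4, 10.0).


Reflection over origin: (x,y) -> (-x,-y)
(-16.4, 10) -> (16.4, -10)

(16.4, -10)


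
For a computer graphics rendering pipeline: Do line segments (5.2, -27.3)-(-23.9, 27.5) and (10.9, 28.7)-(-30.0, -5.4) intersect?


Cross products: d1=2096.03, d2=-1137.6, d3=-1941.96, d4=1291.67
d1*d2 < 0 and d3*d4 < 0? yes

Yes, they intersect


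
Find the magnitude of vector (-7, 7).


|u| = sqrt((-7)^2 + 7^2) = sqrt(98) = 9.8995

9.8995


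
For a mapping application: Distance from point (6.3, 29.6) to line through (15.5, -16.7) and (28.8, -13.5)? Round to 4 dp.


|cross product| = 645.23
|line direction| = sqrt(187.13) = 13.6795
Distance = 645.23/sqrt(187.13) = 47.1675

47.1675


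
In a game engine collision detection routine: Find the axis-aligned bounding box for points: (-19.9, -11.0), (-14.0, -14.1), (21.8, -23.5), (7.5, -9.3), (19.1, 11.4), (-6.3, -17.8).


x range: [-19.9, 21.8]
y range: [-23.5, 11.4]
Bounding box: (-19.9,-23.5) to (21.8,11.4)

(-19.9,-23.5) to (21.8,11.4)


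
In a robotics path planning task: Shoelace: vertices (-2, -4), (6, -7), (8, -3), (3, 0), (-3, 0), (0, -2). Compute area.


Shoelace sum: ((-2)*(-7) - 6*(-4)) + (6*(-3) - 8*(-7)) + (8*0 - 3*(-3)) + (3*0 - (-3)*0) + ((-3)*(-2) - 0*0) + (0*(-4) - (-2)*(-2))
= 87
Area = |87|/2 = 43.5

43.5


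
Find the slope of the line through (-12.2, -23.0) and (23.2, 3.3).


slope = (y2-y1)/(x2-x1) = (3.3-(-23))/(23.2-(-12.2)) = 26.3/35.4 = 0.7429

0.7429


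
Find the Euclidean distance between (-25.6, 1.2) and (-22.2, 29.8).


dx=3.4, dy=28.6
d^2 = 3.4^2 + 28.6^2 = 829.52
d = sqrt(829.52) = 28.8014

28.8014


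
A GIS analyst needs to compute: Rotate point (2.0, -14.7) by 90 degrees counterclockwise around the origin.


90° CCW: (x,y) -> (-y, x)
(2,-14.7) -> (14.7, 2)

(14.7, 2)


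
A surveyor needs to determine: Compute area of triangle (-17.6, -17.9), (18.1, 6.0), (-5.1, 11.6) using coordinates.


Area = |x_A(y_B-y_C) + x_B(y_C-y_A) + x_C(y_A-y_B)|/2
= |98.56 + 533.95 + 121.89|/2
= 754.4/2 = 377.2

377.2


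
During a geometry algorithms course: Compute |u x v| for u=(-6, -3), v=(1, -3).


|u x v| = |(-6)*(-3) - (-3)*1|
= |18 - (-3)| = 21

21


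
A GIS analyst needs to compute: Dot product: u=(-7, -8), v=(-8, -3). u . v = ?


u . v = u_x*v_x + u_y*v_y = (-7)*(-8) + (-8)*(-3)
= 56 + 24 = 80

80


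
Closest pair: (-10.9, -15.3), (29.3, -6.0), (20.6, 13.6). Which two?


d(P0,P1) = 41.2617, d(P0,P2) = 42.7488, d(P1,P2) = 21.4441
Closest: P1 and P2

Closest pair: (29.3, -6.0) and (20.6, 13.6), distance = 21.4441


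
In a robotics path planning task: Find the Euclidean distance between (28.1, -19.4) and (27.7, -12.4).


dx=-0.4, dy=7
d^2 = (-0.4)^2 + 7^2 = 49.16
d = sqrt(49.16) = 7.0114

7.0114


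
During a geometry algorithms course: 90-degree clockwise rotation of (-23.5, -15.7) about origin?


90° CW: (x,y) -> (y, -x)
(-23.5,-15.7) -> (-15.7, 23.5)

(-15.7, 23.5)


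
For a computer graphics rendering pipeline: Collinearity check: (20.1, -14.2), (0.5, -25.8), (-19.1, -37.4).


Cross product: (0.5-20.1)*((-37.4)-(-14.2)) - ((-25.8)-(-14.2))*((-19.1)-20.1)
= 0

Yes, collinear


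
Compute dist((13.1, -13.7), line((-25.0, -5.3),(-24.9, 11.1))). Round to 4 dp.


|cross product| = 625.68
|line direction| = sqrt(268.97) = 16.4003
Distance = 625.68/sqrt(268.97) = 38.1505

38.1505


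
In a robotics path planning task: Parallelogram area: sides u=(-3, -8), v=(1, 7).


|u x v| = |(-3)*7 - (-8)*1|
= |(-21) - (-8)| = 13

13


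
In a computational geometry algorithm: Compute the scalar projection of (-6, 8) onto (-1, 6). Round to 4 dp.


u.v = 54, |v| = sqrt(37) = 6.0828
Scalar projection = u.v / |v| = 54 / sqrt(37) = 8.8775

8.8775


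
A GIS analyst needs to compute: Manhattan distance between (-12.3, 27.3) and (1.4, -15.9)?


|(-12.3)-1.4| + |27.3-(-15.9)| = 13.7 + 43.2 = 56.9

56.9


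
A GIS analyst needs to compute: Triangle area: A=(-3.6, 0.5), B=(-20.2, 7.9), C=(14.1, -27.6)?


Area = |x_A(y_B-y_C) + x_B(y_C-y_A) + x_C(y_A-y_B)|/2
= |(-127.8) + 567.62 + (-104.34)|/2
= 335.48/2 = 167.74

167.74


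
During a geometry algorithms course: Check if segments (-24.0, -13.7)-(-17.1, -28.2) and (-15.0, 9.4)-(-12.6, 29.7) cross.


Cross products: d1=127.26, d2=-47.61, d3=289.89, d4=464.76
d1*d2 < 0 and d3*d4 < 0? no

No, they don't intersect


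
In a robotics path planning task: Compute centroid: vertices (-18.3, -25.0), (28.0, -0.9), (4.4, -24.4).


Centroid = ((x_A+x_B+x_C)/3, (y_A+y_B+y_C)/3)
= (((-18.3)+28+4.4)/3, ((-25)+(-0.9)+(-24.4))/3)
= (4.7, -16.7667)

(4.7, -16.7667)


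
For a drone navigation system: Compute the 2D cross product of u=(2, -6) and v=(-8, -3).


u x v = u_x*v_y - u_y*v_x = 2*(-3) - (-6)*(-8)
= (-6) - 48 = -54

-54


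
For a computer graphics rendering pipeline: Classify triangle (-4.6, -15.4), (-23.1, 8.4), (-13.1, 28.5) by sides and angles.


Side lengths squared: AB^2=908.69, BC^2=504.01, CA^2=1999.46
Sorted: [504.01, 908.69, 1999.46]
By sides: Scalene, By angles: Obtuse

Scalene, Obtuse


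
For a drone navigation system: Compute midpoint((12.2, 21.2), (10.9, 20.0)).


M = ((12.2+10.9)/2, (21.2+20)/2)
= (11.55, 20.6)

(11.55, 20.6)


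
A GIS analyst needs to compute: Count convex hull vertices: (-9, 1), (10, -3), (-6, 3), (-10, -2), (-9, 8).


Convex hull vertices (CCW): (-10, -2), (10, -3), (-9, 8)
Count = 3

3


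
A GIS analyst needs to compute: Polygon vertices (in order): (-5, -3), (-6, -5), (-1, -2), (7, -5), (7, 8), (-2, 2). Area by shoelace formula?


Shoelace sum: ((-5)*(-5) - (-6)*(-3)) + ((-6)*(-2) - (-1)*(-5)) + ((-1)*(-5) - 7*(-2)) + (7*8 - 7*(-5)) + (7*2 - (-2)*8) + ((-2)*(-3) - (-5)*2)
= 170
Area = |170|/2 = 85

85


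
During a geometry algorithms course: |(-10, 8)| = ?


|u| = sqrt((-10)^2 + 8^2) = sqrt(164) = 12.8062

12.8062


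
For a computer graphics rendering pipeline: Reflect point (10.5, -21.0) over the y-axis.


Reflection over y-axis: (x,y) -> (-x,y)
(10.5, -21) -> (-10.5, -21)

(-10.5, -21)


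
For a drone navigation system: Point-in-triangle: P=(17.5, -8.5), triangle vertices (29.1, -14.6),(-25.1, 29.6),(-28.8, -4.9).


Cross products: AB x AP = 182.1, BC x BP = 1610.67, CA x CP = 240.67
All same sign? yes

Yes, inside


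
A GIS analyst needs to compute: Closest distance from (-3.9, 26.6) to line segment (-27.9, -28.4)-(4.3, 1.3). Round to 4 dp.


Project P onto AB: t = 1 (clamped to [0,1])
Closest point on segment: (4.3, 1.3)
Distance: 26.5957

26.5957


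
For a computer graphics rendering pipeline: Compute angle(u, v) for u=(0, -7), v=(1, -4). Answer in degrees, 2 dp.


u.v = 28, |u| = sqrt(49) = 7, |v| = sqrt(17) = 4.1231
cos(theta) = u.v/(|u||v|) = 28/sqrt(833) = 0.970143
theta = acos(0.970143) = 14.04 degrees

14.04 degrees


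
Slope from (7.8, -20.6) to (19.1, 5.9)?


slope = (y2-y1)/(x2-x1) = (5.9-(-20.6))/(19.1-7.8) = 26.5/11.3 = 2.3451

2.3451


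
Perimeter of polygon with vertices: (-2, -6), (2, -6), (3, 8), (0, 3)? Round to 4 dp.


Sides: (-2, -6)->(2, -6): sqrt(16) = 4, (2, -6)->(3, 8): sqrt(197) = 14.035669, (3, 8)->(0, 3): sqrt(34) = 5.830952, (0, 3)->(-2, -6): sqrt(85) = 9.219544
Sum = 33.086165
Perimeter = 33.0862

33.0862


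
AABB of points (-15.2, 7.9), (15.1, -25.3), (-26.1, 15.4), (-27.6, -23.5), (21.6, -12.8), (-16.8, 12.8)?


x range: [-27.6, 21.6]
y range: [-25.3, 15.4]
Bounding box: (-27.6,-25.3) to (21.6,15.4)

(-27.6,-25.3) to (21.6,15.4)


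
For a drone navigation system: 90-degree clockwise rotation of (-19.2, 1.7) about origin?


90° CW: (x,y) -> (y, -x)
(-19.2,1.7) -> (1.7, 19.2)

(1.7, 19.2)


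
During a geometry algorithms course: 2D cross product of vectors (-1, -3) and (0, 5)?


u x v = u_x*v_y - u_y*v_x = (-1)*5 - (-3)*0
= (-5) - 0 = -5

-5


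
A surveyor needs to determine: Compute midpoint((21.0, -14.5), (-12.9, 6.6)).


M = ((21+(-12.9))/2, ((-14.5)+6.6)/2)
= (4.05, -3.95)

(4.05, -3.95)


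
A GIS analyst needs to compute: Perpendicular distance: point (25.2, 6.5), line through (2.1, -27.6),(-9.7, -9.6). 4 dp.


|cross product| = 818.18
|line direction| = sqrt(463.24) = 21.523
Distance = 818.18/sqrt(463.24) = 38.0142

38.0142


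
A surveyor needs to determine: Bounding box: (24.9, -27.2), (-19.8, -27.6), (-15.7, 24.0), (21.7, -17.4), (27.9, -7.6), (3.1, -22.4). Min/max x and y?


x range: [-19.8, 27.9]
y range: [-27.6, 24]
Bounding box: (-19.8,-27.6) to (27.9,24)

(-19.8,-27.6) to (27.9,24)


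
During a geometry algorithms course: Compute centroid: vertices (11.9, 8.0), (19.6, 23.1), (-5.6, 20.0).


Centroid = ((x_A+x_B+x_C)/3, (y_A+y_B+y_C)/3)
= ((11.9+19.6+(-5.6))/3, (8+23.1+20)/3)
= (8.6333, 17.0333)

(8.6333, 17.0333)


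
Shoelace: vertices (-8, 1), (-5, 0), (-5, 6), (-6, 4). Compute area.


Shoelace sum: ((-8)*0 - (-5)*1) + ((-5)*6 - (-5)*0) + ((-5)*4 - (-6)*6) + ((-6)*1 - (-8)*4)
= 17
Area = |17|/2 = 8.5

8.5


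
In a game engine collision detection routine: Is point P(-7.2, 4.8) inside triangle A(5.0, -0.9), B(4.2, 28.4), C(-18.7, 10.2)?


Cross products: AB x AP = 352.9, BC x BP = 332.96, CA x CP = -0.33
All same sign? no

No, outside


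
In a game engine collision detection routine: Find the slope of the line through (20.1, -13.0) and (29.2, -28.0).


slope = (y2-y1)/(x2-x1) = ((-28)-(-13))/(29.2-20.1) = (-15)/9.1 = -1.6484

-1.6484


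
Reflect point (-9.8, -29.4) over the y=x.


Reflection over y=x: (x,y) -> (y,x)
(-9.8, -29.4) -> (-29.4, -9.8)

(-29.4, -9.8)


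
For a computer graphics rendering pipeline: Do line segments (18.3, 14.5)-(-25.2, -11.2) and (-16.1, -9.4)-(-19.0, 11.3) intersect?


Cross products: d1=-781.39, d2=193.59, d3=155.57, d4=-819.41
d1*d2 < 0 and d3*d4 < 0? yes

Yes, they intersect


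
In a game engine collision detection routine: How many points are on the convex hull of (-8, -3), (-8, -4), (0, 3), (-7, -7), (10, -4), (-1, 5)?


Convex hull vertices (CCW): (-8, -4), (-7, -7), (10, -4), (-1, 5), (-8, -3)
Count = 5

5


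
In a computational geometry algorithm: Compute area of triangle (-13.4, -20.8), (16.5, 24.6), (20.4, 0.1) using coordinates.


Area = |x_A(y_B-y_C) + x_B(y_C-y_A) + x_C(y_A-y_B)|/2
= |(-328.3) + 344.85 + (-926.16)|/2
= 909.61/2 = 454.805

454.805


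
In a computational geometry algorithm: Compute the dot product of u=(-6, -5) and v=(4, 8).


u . v = u_x*v_x + u_y*v_y = (-6)*4 + (-5)*8
= (-24) + (-40) = -64

-64


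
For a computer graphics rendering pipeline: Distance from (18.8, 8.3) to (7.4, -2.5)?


dx=-11.4, dy=-10.8
d^2 = (-11.4)^2 + (-10.8)^2 = 246.6
d = sqrt(246.6) = 15.7035

15.7035


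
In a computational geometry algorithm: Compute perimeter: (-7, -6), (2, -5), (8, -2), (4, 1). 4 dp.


Sides: (-7, -6)->(2, -5): sqrt(82) = 9.055385, (2, -5)->(8, -2): sqrt(45) = 6.708204, (8, -2)->(4, 1): sqrt(25) = 5, (4, 1)->(-7, -6): sqrt(170) = 13.038405
Sum = 33.801994
Perimeter = 33.802

33.802


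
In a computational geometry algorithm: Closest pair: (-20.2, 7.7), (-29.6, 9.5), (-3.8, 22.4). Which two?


d(P0,P1) = 9.5708, d(P0,P2) = 22.0239, d(P1,P2) = 28.8453
Closest: P0 and P1

Closest pair: (-20.2, 7.7) and (-29.6, 9.5), distance = 9.5708


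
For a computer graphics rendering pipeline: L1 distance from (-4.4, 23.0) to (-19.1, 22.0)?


|(-4.4)-(-19.1)| + |23-22| = 14.7 + 1 = 15.7

15.7


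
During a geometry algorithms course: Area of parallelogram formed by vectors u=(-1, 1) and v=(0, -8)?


|u x v| = |(-1)*(-8) - 1*0|
= |8 - 0| = 8

8


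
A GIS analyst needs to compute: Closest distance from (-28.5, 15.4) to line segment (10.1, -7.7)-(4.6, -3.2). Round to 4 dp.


Project P onto AB: t = 1 (clamped to [0,1])
Closest point on segment: (4.6, -3.2)
Distance: 37.968

37.968


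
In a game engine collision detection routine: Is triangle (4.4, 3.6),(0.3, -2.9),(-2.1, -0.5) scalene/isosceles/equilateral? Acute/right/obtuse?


Side lengths squared: AB^2=59.06, BC^2=11.52, CA^2=59.06
Sorted: [11.52, 59.06, 59.06]
By sides: Isosceles, By angles: Acute

Isosceles, Acute


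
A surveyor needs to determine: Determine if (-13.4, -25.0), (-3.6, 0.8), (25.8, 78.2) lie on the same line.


Cross product: ((-3.6)-(-13.4))*(78.2-(-25)) - (0.8-(-25))*(25.8-(-13.4))
= 0

Yes, collinear


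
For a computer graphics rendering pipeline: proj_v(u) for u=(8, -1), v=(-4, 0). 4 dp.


u.v = -32, |v| = sqrt(16) = 4
Scalar projection = u.v / |v| = -32 / sqrt(16) = -8

-8


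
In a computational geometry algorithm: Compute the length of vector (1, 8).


|u| = sqrt(1^2 + 8^2) = sqrt(65) = 8.0623

8.0623


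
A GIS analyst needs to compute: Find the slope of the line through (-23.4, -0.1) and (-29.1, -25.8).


slope = (y2-y1)/(x2-x1) = ((-25.8)-(-0.1))/((-29.1)-(-23.4)) = (-25.7)/(-5.7) = 4.5088

4.5088


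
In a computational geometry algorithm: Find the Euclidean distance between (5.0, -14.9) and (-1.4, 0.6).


dx=-6.4, dy=15.5
d^2 = (-6.4)^2 + 15.5^2 = 281.21
d = sqrt(281.21) = 16.7693

16.7693


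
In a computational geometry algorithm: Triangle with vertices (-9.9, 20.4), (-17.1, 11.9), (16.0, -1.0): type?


Side lengths squared: AB^2=124.09, BC^2=1262.02, CA^2=1128.77
Sorted: [124.09, 1128.77, 1262.02]
By sides: Scalene, By angles: Obtuse

Scalene, Obtuse


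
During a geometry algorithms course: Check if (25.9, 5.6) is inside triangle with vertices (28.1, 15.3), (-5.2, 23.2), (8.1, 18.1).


Cross products: AB x AP = 340.39, BC x BP = -75.47, CA x CP = -200.16
All same sign? no

No, outside


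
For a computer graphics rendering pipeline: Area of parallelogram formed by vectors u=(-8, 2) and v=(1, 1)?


|u x v| = |(-8)*1 - 2*1|
= |(-8) - 2| = 10

10


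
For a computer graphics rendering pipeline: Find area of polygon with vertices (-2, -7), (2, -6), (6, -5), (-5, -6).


Shoelace sum: ((-2)*(-6) - 2*(-7)) + (2*(-5) - 6*(-6)) + (6*(-6) - (-5)*(-5)) + ((-5)*(-7) - (-2)*(-6))
= 14
Area = |14|/2 = 7

7


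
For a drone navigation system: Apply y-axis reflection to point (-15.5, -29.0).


Reflection over y-axis: (x,y) -> (-x,y)
(-15.5, -29) -> (15.5, -29)

(15.5, -29)


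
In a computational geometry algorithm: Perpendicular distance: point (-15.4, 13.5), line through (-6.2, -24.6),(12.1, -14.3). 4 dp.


|cross product| = 791.99
|line direction| = sqrt(440.98) = 20.9995
Distance = 791.99/sqrt(440.98) = 37.7147

37.7147


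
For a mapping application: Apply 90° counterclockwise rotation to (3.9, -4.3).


90° CCW: (x,y) -> (-y, x)
(3.9,-4.3) -> (4.3, 3.9)

(4.3, 3.9)


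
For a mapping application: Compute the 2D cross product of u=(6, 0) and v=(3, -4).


u x v = u_x*v_y - u_y*v_x = 6*(-4) - 0*3
= (-24) - 0 = -24

-24


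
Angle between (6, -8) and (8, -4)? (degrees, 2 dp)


u.v = 80, |u| = sqrt(100) = 10, |v| = sqrt(80) = 8.9443
cos(theta) = u.v/(|u||v|) = 80/sqrt(8000) = 0.894427
theta = acos(0.894427) = 26.57 degrees

26.57 degrees


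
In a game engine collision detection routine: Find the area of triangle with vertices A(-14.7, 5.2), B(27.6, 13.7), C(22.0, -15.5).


Area = |x_A(y_B-y_C) + x_B(y_C-y_A) + x_C(y_A-y_B)|/2
= |(-429.24) + (-571.32) + (-187)|/2
= 1187.56/2 = 593.78

593.78


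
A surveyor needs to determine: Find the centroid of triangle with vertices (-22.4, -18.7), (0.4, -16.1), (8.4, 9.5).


Centroid = ((x_A+x_B+x_C)/3, (y_A+y_B+y_C)/3)
= (((-22.4)+0.4+8.4)/3, ((-18.7)+(-16.1)+9.5)/3)
= (-4.5333, -8.4333)

(-4.5333, -8.4333)


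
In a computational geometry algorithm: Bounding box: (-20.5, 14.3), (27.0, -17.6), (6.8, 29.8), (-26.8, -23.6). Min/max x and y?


x range: [-26.8, 27]
y range: [-23.6, 29.8]
Bounding box: (-26.8,-23.6) to (27,29.8)

(-26.8,-23.6) to (27,29.8)


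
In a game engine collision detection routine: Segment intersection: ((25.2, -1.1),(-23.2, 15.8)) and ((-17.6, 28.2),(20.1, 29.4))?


Cross products: d1=-1155.97, d2=-460.76, d3=-694.8, d4=-1390.01
d1*d2 < 0 and d3*d4 < 0? no

No, they don't intersect


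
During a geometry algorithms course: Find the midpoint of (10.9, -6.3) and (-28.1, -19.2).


M = ((10.9+(-28.1))/2, ((-6.3)+(-19.2))/2)
= (-8.6, -12.75)

(-8.6, -12.75)


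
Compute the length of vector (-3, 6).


|u| = sqrt((-3)^2 + 6^2) = sqrt(45) = 6.7082

6.7082


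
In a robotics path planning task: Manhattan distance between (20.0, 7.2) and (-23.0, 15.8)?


|20-(-23)| + |7.2-15.8| = 43 + 8.6 = 51.6

51.6


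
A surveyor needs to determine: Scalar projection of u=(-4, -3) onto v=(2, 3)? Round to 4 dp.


u.v = -17, |v| = sqrt(13) = 3.6056
Scalar projection = u.v / |v| = -17 / sqrt(13) = -4.715

-4.715


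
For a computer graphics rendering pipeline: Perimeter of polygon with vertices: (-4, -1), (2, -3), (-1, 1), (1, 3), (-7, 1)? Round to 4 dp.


Sides: (-4, -1)->(2, -3): sqrt(40) = 6.324555, (2, -3)->(-1, 1): sqrt(25) = 5, (-1, 1)->(1, 3): sqrt(8) = 2.828427, (1, 3)->(-7, 1): sqrt(68) = 8.246211, (-7, 1)->(-4, -1): sqrt(13) = 3.605551
Sum = 26.004744
Perimeter = 26.0047

26.0047


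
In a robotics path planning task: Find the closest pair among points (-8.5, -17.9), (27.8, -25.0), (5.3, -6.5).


d(P0,P1) = 36.9878, d(P0,P2) = 17.8997, d(P1,P2) = 29.129
Closest: P0 and P2

Closest pair: (-8.5, -17.9) and (5.3, -6.5), distance = 17.8997


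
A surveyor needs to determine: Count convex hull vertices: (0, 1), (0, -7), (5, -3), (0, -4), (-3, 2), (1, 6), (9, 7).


Convex hull vertices (CCW): (-3, 2), (0, -7), (5, -3), (9, 7), (1, 6)
Count = 5

5


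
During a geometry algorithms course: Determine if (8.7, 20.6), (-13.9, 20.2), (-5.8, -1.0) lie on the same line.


Cross product: ((-13.9)-8.7)*((-1)-20.6) - (20.2-20.6)*((-5.8)-8.7)
= 482.36

No, not collinear


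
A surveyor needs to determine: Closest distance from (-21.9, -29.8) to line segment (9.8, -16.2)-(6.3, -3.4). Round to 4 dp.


Project P onto AB: t = 0 (clamped to [0,1])
Closest point on segment: (9.8, -16.2)
Distance: 34.4942

34.4942


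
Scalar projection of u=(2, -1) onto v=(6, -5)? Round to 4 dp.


u.v = 17, |v| = sqrt(61) = 7.8102
Scalar projection = u.v / |v| = 17 / sqrt(61) = 2.1766

2.1766


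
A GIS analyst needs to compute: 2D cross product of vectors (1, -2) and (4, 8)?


u x v = u_x*v_y - u_y*v_x = 1*8 - (-2)*4
= 8 - (-8) = 16

16


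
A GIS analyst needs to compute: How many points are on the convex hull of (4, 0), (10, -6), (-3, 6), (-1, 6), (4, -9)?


Convex hull vertices (CCW): (-3, 6), (4, -9), (10, -6), (-1, 6)
Count = 4

4


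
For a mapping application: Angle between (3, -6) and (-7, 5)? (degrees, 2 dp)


u.v = -51, |u| = sqrt(45) = 6.7082, |v| = sqrt(74) = 8.6023
cos(theta) = u.v/(|u||v|) = -51/sqrt(3330) = -0.883788
theta = acos(-0.883788) = 152.1 degrees

152.1 degrees


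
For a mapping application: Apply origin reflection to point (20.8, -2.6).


Reflection over origin: (x,y) -> (-x,-y)
(20.8, -2.6) -> (-20.8, 2.6)

(-20.8, 2.6)


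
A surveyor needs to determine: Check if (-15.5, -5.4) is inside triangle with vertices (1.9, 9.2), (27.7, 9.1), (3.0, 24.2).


Cross products: AB x AP = -378.42, BC x BP = 1010.47, CA x CP = -244.94
All same sign? no

No, outside


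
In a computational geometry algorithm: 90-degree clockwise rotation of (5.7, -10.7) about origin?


90° CW: (x,y) -> (y, -x)
(5.7,-10.7) -> (-10.7, -5.7)

(-10.7, -5.7)


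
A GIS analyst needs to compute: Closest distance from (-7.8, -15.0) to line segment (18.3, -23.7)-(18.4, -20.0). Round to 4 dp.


Project P onto AB: t = 1 (clamped to [0,1])
Closest point on segment: (18.4, -20)
Distance: 26.6728

26.6728


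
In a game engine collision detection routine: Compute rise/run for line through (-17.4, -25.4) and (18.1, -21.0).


slope = (y2-y1)/(x2-x1) = ((-21)-(-25.4))/(18.1-(-17.4)) = 4.4/35.5 = 0.1239

0.1239


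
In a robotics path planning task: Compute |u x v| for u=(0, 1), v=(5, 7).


|u x v| = |0*7 - 1*5|
= |0 - 5| = 5

5


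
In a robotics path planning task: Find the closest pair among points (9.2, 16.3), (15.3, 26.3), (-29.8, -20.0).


d(P0,P1) = 11.7137, d(P0,P2) = 53.2794, d(P1,P2) = 64.6351
Closest: P0 and P1

Closest pair: (9.2, 16.3) and (15.3, 26.3), distance = 11.7137


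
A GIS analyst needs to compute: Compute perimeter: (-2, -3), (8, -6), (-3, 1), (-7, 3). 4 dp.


Sides: (-2, -3)->(8, -6): sqrt(109) = 10.440307, (8, -6)->(-3, 1): sqrt(170) = 13.038405, (-3, 1)->(-7, 3): sqrt(20) = 4.472136, (-7, 3)->(-2, -3): sqrt(61) = 7.81025
Sum = 35.761098
Perimeter = 35.7611

35.7611


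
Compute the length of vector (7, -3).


|u| = sqrt(7^2 + (-3)^2) = sqrt(58) = 7.6158

7.6158


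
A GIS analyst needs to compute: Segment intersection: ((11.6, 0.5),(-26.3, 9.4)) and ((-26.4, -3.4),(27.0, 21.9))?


Cross products: d1=-753.14, d2=680.99, d3=486.01, d4=-948.12
d1*d2 < 0 and d3*d4 < 0? yes

Yes, they intersect


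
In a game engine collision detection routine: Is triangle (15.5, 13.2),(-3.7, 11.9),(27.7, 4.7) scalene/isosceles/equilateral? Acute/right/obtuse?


Side lengths squared: AB^2=370.33, BC^2=1037.8, CA^2=221.09
Sorted: [221.09, 370.33, 1037.8]
By sides: Scalene, By angles: Obtuse

Scalene, Obtuse


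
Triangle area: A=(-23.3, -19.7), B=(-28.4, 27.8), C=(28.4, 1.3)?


Area = |x_A(y_B-y_C) + x_B(y_C-y_A) + x_C(y_A-y_B)|/2
= |(-617.45) + (-596.4) + (-1349)|/2
= 2562.85/2 = 1281.425

1281.425


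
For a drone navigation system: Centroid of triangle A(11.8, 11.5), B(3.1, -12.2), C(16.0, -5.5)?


Centroid = ((x_A+x_B+x_C)/3, (y_A+y_B+y_C)/3)
= ((11.8+3.1+16)/3, (11.5+(-12.2)+(-5.5))/3)
= (10.3, -2.0667)

(10.3, -2.0667)


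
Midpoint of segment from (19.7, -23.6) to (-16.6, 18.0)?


M = ((19.7+(-16.6))/2, ((-23.6)+18)/2)
= (1.55, -2.8)

(1.55, -2.8)


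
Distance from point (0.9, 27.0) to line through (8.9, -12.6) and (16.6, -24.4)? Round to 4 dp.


|cross product| = 210.52
|line direction| = sqrt(198.53) = 14.0901
Distance = 210.52/sqrt(198.53) = 14.941

14.941


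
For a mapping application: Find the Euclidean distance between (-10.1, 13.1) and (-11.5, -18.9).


dx=-1.4, dy=-32
d^2 = (-1.4)^2 + (-32)^2 = 1025.96
d = sqrt(1025.96) = 32.0306

32.0306


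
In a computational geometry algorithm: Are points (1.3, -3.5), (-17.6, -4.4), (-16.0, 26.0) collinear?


Cross product: ((-17.6)-1.3)*(26-(-3.5)) - ((-4.4)-(-3.5))*((-16)-1.3)
= -573.12

No, not collinear


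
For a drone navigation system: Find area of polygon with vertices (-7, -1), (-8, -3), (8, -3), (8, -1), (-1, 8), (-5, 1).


Shoelace sum: ((-7)*(-3) - (-8)*(-1)) + ((-8)*(-3) - 8*(-3)) + (8*(-1) - 8*(-3)) + (8*8 - (-1)*(-1)) + ((-1)*1 - (-5)*8) + ((-5)*(-1) - (-7)*1)
= 191
Area = |191|/2 = 95.5

95.5


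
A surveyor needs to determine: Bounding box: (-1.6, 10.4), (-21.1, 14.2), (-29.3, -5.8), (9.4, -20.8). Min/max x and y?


x range: [-29.3, 9.4]
y range: [-20.8, 14.2]
Bounding box: (-29.3,-20.8) to (9.4,14.2)

(-29.3,-20.8) to (9.4,14.2)


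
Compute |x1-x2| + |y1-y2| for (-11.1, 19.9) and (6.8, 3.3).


|(-11.1)-6.8| + |19.9-3.3| = 17.9 + 16.6 = 34.5

34.5


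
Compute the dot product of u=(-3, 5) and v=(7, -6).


u . v = u_x*v_x + u_y*v_y = (-3)*7 + 5*(-6)
= (-21) + (-30) = -51

-51


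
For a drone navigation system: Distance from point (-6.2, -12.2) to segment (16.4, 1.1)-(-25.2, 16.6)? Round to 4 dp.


Project P onto AB: t = 0.3724 (clamped to [0,1])
Closest point on segment: (0.9065, 6.8728)
Distance: 20.3537

20.3537


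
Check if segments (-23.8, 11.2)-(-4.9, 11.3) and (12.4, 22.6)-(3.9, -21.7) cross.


Cross products: d1=-1506.76, d2=-670.34, d3=211.84, d4=-624.58
d1*d2 < 0 and d3*d4 < 0? no

No, they don't intersect


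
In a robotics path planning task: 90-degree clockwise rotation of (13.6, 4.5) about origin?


90° CW: (x,y) -> (y, -x)
(13.6,4.5) -> (4.5, -13.6)

(4.5, -13.6)


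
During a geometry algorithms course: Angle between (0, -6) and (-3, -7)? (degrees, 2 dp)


u.v = 42, |u| = sqrt(36) = 6, |v| = sqrt(58) = 7.6158
cos(theta) = u.v/(|u||v|) = 42/sqrt(2088) = 0.919145
theta = acos(0.919145) = 23.2 degrees

23.2 degrees


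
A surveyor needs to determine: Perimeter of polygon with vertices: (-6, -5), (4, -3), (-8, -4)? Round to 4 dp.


Sides: (-6, -5)->(4, -3): sqrt(104) = 10.198039, (4, -3)->(-8, -4): sqrt(145) = 12.041595, (-8, -4)->(-6, -5): sqrt(5) = 2.236068
Sum = 24.475702
Perimeter = 24.4757

24.4757


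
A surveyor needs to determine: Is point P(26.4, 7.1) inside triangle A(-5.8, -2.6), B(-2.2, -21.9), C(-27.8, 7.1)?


Cross products: AB x AP = 656.38, BC x BP = -1571.8, CA x CP = 525.74
All same sign? no

No, outside


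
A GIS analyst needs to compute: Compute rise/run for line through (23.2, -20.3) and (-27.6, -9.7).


slope = (y2-y1)/(x2-x1) = ((-9.7)-(-20.3))/((-27.6)-23.2) = 10.6/(-50.8) = -0.2087

-0.2087


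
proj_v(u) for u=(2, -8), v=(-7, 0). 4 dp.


u.v = -14, |v| = sqrt(49) = 7
Scalar projection = u.v / |v| = -14 / sqrt(49) = -2

-2


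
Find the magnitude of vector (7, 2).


|u| = sqrt(7^2 + 2^2) = sqrt(53) = 7.2801

7.2801


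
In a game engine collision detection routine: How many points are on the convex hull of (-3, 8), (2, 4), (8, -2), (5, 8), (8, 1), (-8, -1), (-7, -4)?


Convex hull vertices (CCW): (-8, -1), (-7, -4), (8, -2), (8, 1), (5, 8), (-3, 8)
Count = 6

6


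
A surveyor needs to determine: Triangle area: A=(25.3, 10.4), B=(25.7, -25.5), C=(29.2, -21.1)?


Area = |x_A(y_B-y_C) + x_B(y_C-y_A) + x_C(y_A-y_B)|/2
= |(-111.32) + (-809.55) + 1048.28|/2
= 127.41/2 = 63.705

63.705


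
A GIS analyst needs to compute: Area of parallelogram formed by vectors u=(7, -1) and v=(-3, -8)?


|u x v| = |7*(-8) - (-1)*(-3)|
= |(-56) - 3| = 59

59


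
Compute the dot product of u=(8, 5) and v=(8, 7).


u . v = u_x*v_x + u_y*v_y = 8*8 + 5*7
= 64 + 35 = 99

99


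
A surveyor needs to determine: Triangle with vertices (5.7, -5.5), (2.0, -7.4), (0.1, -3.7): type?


Side lengths squared: AB^2=17.3, BC^2=17.3, CA^2=34.6
Sorted: [17.3, 17.3, 34.6]
By sides: Isosceles, By angles: Right

Isosceles, Right


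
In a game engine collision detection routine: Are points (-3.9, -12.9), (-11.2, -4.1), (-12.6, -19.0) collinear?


Cross product: ((-11.2)-(-3.9))*((-19)-(-12.9)) - ((-4.1)-(-12.9))*((-12.6)-(-3.9))
= 121.09

No, not collinear


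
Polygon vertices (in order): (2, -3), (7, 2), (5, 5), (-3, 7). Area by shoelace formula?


Shoelace sum: (2*2 - 7*(-3)) + (7*5 - 5*2) + (5*7 - (-3)*5) + ((-3)*(-3) - 2*7)
= 95
Area = |95|/2 = 47.5

47.5


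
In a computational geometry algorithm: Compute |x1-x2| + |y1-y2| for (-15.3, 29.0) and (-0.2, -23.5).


|(-15.3)-(-0.2)| + |29-(-23.5)| = 15.1 + 52.5 = 67.6

67.6


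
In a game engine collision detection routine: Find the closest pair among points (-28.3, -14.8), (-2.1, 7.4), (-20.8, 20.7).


d(P0,P1) = 34.3406, d(P0,P2) = 36.2836, d(P1,P2) = 22.9473
Closest: P1 and P2

Closest pair: (-2.1, 7.4) and (-20.8, 20.7), distance = 22.9473


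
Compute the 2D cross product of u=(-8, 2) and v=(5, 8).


u x v = u_x*v_y - u_y*v_x = (-8)*8 - 2*5
= (-64) - 10 = -74

-74


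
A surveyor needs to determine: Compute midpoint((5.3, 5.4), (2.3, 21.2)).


M = ((5.3+2.3)/2, (5.4+21.2)/2)
= (3.8, 13.3)

(3.8, 13.3)


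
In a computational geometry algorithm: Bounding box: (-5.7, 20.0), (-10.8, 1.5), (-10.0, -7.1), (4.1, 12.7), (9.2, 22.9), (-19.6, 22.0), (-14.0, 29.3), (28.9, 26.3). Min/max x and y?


x range: [-19.6, 28.9]
y range: [-7.1, 29.3]
Bounding box: (-19.6,-7.1) to (28.9,29.3)

(-19.6,-7.1) to (28.9,29.3)


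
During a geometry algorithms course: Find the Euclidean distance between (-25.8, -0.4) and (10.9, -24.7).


dx=36.7, dy=-24.3
d^2 = 36.7^2 + (-24.3)^2 = 1937.38
d = sqrt(1937.38) = 44.0157

44.0157


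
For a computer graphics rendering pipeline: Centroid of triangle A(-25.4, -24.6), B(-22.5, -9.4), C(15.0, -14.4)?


Centroid = ((x_A+x_B+x_C)/3, (y_A+y_B+y_C)/3)
= (((-25.4)+(-22.5)+15)/3, ((-24.6)+(-9.4)+(-14.4))/3)
= (-10.9667, -16.1333)

(-10.9667, -16.1333)


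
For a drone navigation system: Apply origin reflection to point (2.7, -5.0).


Reflection over origin: (x,y) -> (-x,-y)
(2.7, -5) -> (-2.7, 5)

(-2.7, 5)


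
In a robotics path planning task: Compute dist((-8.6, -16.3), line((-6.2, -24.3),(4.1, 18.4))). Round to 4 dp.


|cross product| = 184.88
|line direction| = sqrt(1929.38) = 43.9247
Distance = 184.88/sqrt(1929.38) = 4.209

4.209


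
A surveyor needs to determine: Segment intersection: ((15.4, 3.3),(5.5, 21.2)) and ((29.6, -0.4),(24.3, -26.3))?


Cross products: d1=-387.39, d2=-738.67, d3=-217.55, d4=133.73
d1*d2 < 0 and d3*d4 < 0? no

No, they don't intersect


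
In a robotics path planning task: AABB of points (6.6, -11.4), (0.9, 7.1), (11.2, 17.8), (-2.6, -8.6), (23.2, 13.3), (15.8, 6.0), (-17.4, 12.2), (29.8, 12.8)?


x range: [-17.4, 29.8]
y range: [-11.4, 17.8]
Bounding box: (-17.4,-11.4) to (29.8,17.8)

(-17.4,-11.4) to (29.8,17.8)


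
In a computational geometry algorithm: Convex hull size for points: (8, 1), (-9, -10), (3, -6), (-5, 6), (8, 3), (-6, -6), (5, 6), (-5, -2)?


Convex hull vertices (CCW): (-9, -10), (3, -6), (8, 1), (8, 3), (5, 6), (-5, 6)
Count = 6

6


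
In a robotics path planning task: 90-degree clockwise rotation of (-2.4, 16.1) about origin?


90° CW: (x,y) -> (y, -x)
(-2.4,16.1) -> (16.1, 2.4)

(16.1, 2.4)


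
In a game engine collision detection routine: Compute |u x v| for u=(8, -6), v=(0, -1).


|u x v| = |8*(-1) - (-6)*0|
= |(-8) - 0| = 8

8


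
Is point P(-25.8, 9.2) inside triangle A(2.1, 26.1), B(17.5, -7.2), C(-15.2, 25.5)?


Cross products: AB x AP = -1189.33, BC x BP = 879.63, CA x CP = -275.63
All same sign? no

No, outside


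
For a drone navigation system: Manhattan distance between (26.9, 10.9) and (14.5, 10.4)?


|26.9-14.5| + |10.9-10.4| = 12.4 + 0.5 = 12.9

12.9


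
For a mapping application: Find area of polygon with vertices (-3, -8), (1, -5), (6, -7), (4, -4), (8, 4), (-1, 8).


Shoelace sum: ((-3)*(-5) - 1*(-8)) + (1*(-7) - 6*(-5)) + (6*(-4) - 4*(-7)) + (4*4 - 8*(-4)) + (8*8 - (-1)*4) + ((-1)*(-8) - (-3)*8)
= 198
Area = |198|/2 = 99

99


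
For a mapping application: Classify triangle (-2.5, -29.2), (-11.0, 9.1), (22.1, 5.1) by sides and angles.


Side lengths squared: AB^2=1539.14, BC^2=1111.61, CA^2=1781.65
Sorted: [1111.61, 1539.14, 1781.65]
By sides: Scalene, By angles: Acute

Scalene, Acute


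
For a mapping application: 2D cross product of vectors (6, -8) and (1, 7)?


u x v = u_x*v_y - u_y*v_x = 6*7 - (-8)*1
= 42 - (-8) = 50

50


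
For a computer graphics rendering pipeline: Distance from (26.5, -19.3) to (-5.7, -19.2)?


dx=-32.2, dy=0.1
d^2 = (-32.2)^2 + 0.1^2 = 1036.85
d = sqrt(1036.85) = 32.2002

32.2002


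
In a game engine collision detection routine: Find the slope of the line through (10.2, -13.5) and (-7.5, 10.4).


slope = (y2-y1)/(x2-x1) = (10.4-(-13.5))/((-7.5)-10.2) = 23.9/(-17.7) = -1.3503

-1.3503
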